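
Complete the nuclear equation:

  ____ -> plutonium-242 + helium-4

Cm-246

Conserve mass number: A = 242 + 4, so A = 246.
Conserve atomic number: Z = 94 + 2, so Z = 96.
Z = 96 is curium, so the species is curium-246.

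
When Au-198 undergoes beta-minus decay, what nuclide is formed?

Hg-198

Beta-minus decay: mass number changes by +0, atomic number by +1.
A: 198 = 198; Z: 79 + 1 = 80.
Z = 80 is mercury, so the daughter is Hg-198.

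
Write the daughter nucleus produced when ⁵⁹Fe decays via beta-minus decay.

Beta-minus decay: mass number changes by +0, atomic number by +1.
A: 59 = 59; Z: 26 + 1 = 27.
Z = 27 is cobalt, so the daughter is ⁵⁹Co.

Co-59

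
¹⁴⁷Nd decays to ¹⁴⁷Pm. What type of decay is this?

beta-minus decay

ΔA = 147 − 147 = 0; ΔZ = 61 − 60 = +1.
A is unchanged and Z rises by 1 — a neutron has become a proton (β⁻ decay).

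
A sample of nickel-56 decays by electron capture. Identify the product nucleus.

Electron capture: mass number changes by +0, atomic number by -1.
A: 56 = 56; Z: 28 − 1 = 27.
Z = 27 is cobalt, so the daughter is cobalt-56.

Co-56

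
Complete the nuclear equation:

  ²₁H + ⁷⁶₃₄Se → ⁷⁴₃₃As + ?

Conserve mass number: 2 + 76 = 74 + A, so A = 4.
Conserve atomic number: 1 + 34 = 33 + Z, so Z = 2.
A = 4 and Z = 2 is ⁴₂He — an alpha particle.

alpha particle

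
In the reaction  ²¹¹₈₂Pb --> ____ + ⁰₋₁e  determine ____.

Bi-211

Conserve mass number: 211 = A + 0, so A = 211.
Conserve atomic number: 82 = Z − 1, so Z = 83.
Z = 83 is bismuth, so the species is ²¹¹₈₃Bi.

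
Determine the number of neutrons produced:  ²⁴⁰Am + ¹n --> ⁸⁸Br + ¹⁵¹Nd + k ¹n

2

Conserve mass number: 241 = 88 + 151 + k, so k = 241 − 239 = 2.
Check atomic number: 95 = 35 + 60 + 0 = 95. ✓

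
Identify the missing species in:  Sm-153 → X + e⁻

Eu-153

Conserve mass number: 153 = A + 0, so A = 153.
Conserve atomic number: 62 = Z − 1, so Z = 63.
Z = 63 is europium, so the species is Eu-153.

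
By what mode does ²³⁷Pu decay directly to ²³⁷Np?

beta-plus decay or electron capture

ΔA = 237 − 237 = 0; ΔZ = 93 − 94 = -1.
A is unchanged and Z drops by 1 — a proton has become a neutron (β⁺ emission or electron capture).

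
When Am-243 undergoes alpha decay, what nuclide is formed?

Np-239

Alpha decay: mass number changes by -4, atomic number by -2.
A: 243 − 4 = 239; Z: 95 − 2 = 93.
Z = 93 is neptunium, so the daughter is Np-239.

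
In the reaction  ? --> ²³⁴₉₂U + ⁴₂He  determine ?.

Pu-238

Conserve mass number: A = 234 + 4, so A = 238.
Conserve atomic number: Z = 92 + 2, so Z = 94.
Z = 94 is plutonium, so the species is ²³⁸₉₄Pu.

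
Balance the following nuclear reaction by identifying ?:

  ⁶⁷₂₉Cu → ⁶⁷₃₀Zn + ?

Conserve mass number: 67 = 67 + A, so A = 0.
Conserve atomic number: 29 = 30 + Z, so Z = -1.
A = 0 and Z = -1 is ⁰₋₁e — a beta-minus particle.

beta-minus particle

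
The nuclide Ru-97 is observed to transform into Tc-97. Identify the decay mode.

ΔA = 97 − 97 = 0; ΔZ = 43 − 44 = -1.
A is unchanged and Z drops by 1 — a proton has become a neutron (β⁺ emission or electron capture).

beta-plus decay or electron capture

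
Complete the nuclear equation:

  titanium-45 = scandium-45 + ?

positron

Conserve mass number: 45 = 45 + A, so A = 0.
Conserve atomic number: 22 = 21 + Z, so Z = 1.
A = 0 and Z = 1 is e⁺ — a positron.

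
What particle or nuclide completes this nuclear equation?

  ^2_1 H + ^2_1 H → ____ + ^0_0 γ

Conserve mass number: 2 + 2 = A + 0, so A = 4.
Conserve atomic number: 1 + 1 = Z + 0, so Z = 2.
A = 4 and Z = 2 is ^4_2 He — an alpha particle.

He-4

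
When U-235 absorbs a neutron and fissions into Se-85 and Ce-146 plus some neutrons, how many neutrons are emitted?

Conserve mass number: 236 = 85 + 146 + k, so k = 236 − 231 = 5.
Check atomic number: 92 = 34 + 58 + 0 = 92. ✓

5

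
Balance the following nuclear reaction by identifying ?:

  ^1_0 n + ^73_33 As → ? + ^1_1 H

Conserve mass number: 1 + 73 = A + 1, so A = 73.
Conserve atomic number: 0 + 33 = Z + 1, so Z = 32.
Z = 32 is germanium, so the species is ^73_32 Ge.

Ge-73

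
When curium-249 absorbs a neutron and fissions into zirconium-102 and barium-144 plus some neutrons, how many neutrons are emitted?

4

Conserve mass number: 250 = 102 + 144 + k, so k = 250 − 246 = 4.
Check atomic number: 96 = 40 + 56 + 0 = 96. ✓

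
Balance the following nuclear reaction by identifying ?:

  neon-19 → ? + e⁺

F-19

Conserve mass number: 19 = A + 0, so A = 19.
Conserve atomic number: 10 = Z + 1, so Z = 9.
Z = 9 is fluorine, so the species is fluorine-19.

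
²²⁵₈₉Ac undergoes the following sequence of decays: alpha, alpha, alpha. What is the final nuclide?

Bi-213

Start: (A, Z) = (225, 89).
After α: (221, 87).
After α: (217, 85).
After α: (213, 83).
Z = 83 is bismuth.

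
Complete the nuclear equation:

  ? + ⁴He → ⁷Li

Conserve mass number: A + 4 = 7, so A = 3.
Conserve atomic number: Z + 2 = 3, so Z = 1.
A = 3 and Z = 1 is ³H — a triton.

triton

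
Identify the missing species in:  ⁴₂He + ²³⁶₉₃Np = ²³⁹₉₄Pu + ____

Conserve mass number: 4 + 236 = 239 + A, so A = 1.
Conserve atomic number: 2 + 93 = 94 + Z, so Z = 1.
A = 1 and Z = 1 is ¹₁H — a proton.

proton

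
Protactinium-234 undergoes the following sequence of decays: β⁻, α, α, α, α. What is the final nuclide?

Start: (A, Z) = (234, 91).
After β⁻: (234, 92).
After α: (230, 90).
After α: (226, 88).
After α: (222, 86).
After α: (218, 84).
Z = 84 is polonium.

Po-218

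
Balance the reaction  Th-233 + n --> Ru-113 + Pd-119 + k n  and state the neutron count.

Conserve mass number: 234 = 113 + 119 + k, so k = 234 − 232 = 2.
Check atomic number: 90 = 44 + 46 + 0 = 90. ✓

2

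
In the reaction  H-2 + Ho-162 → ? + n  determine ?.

Conserve mass number: 2 + 162 = A + 1, so A = 163.
Conserve atomic number: 1 + 67 = Z + 0, so Z = 68.
Z = 68 is erbium, so the species is Er-163.

Er-163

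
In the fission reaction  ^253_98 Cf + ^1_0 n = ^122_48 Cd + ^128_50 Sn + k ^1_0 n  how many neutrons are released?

4

Conserve mass number: 254 = 122 + 128 + k, so k = 254 − 250 = 4.
Check atomic number: 98 = 48 + 50 + 0 = 98. ✓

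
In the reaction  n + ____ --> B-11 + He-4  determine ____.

Conserve mass number: 1 + A = 11 + 4, so A = 14.
Conserve atomic number: 0 + Z = 5 + 2, so Z = 7.
Z = 7 is nitrogen, so the species is N-14.

N-14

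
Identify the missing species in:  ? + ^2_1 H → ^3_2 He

Conserve mass number: A + 2 = 3, so A = 1.
Conserve atomic number: Z + 1 = 2, so Z = 1.
A = 1 and Z = 1 is ^1_1 H — a proton.

proton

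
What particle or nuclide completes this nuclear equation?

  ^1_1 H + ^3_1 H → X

Conserve mass number: 1 + 3 = A, so A = 4.
Conserve atomic number: 1 + 1 = Z, so Z = 2.
A = 4 and Z = 2 is ^4_2 He — an alpha particle.

He-4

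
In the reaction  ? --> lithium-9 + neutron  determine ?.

Li-10

Conserve mass number: A = 9 + 1, so A = 10.
Conserve atomic number: Z = 3 + 0, so Z = 3.
Z = 3 is lithium, so the species is lithium-10.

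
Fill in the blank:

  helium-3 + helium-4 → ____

Be-7

Conserve mass number: 3 + 4 = A, so A = 7.
Conserve atomic number: 2 + 2 = Z, so Z = 4.
Z = 4 is beryllium, so the species is beryllium-7.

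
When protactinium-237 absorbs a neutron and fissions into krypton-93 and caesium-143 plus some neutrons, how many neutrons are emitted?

2

Conserve mass number: 238 = 93 + 143 + k, so k = 238 − 236 = 2.
Check atomic number: 91 = 36 + 55 + 0 = 91. ✓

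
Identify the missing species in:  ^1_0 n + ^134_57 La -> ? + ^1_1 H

Conserve mass number: 1 + 134 = A + 1, so A = 134.
Conserve atomic number: 0 + 57 = Z + 1, so Z = 56.
Z = 56 is barium, so the species is ^134_56 Ba.

Ba-134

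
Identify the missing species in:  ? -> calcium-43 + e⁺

Sc-43

Conserve mass number: A = 43 + 0, so A = 43.
Conserve atomic number: Z = 20 + 1, so Z = 21.
Z = 21 is scandium, so the species is scandium-43.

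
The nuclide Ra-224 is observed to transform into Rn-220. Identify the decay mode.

alpha decay

ΔA = 220 − 224 = -4; ΔZ = 86 − 88 = -2.
A drops by 4 and Z drops by 2 — the signature of alpha emission.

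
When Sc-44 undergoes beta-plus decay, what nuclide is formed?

Ca-44

Beta-plus decay: mass number changes by +0, atomic number by -1.
A: 44 = 44; Z: 21 − 1 = 20.
Z = 20 is calcium, so the daughter is Ca-44.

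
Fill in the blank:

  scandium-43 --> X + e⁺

Ca-43

Conserve mass number: 43 = A + 0, so A = 43.
Conserve atomic number: 21 = Z + 1, so Z = 20.
Z = 20 is calcium, so the species is calcium-43.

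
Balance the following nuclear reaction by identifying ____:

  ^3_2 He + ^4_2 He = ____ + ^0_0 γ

Be-7

Conserve mass number: 3 + 4 = A + 0, so A = 7.
Conserve atomic number: 2 + 2 = Z + 0, so Z = 4.
Z = 4 is beryllium, so the species is ^7_4 Be.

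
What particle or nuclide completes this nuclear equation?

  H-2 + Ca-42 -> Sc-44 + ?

Conserve mass number: 2 + 42 = 44 + A, so A = 0.
Conserve atomic number: 1 + 20 = 21 + Z, so Z = 0.
A = 0 and Z = 0 is γ — a gamma ray.

gamma ray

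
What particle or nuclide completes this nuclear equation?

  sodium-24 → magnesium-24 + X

Conserve mass number: 24 = 24 + A, so A = 0.
Conserve atomic number: 11 = 12 + Z, so Z = -1.
A = 0 and Z = -1 is e⁻ — a beta-minus particle.

beta-minus particle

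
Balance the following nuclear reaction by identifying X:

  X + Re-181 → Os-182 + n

deuteron

Conserve mass number: A + 181 = 182 + 1, so A = 2.
Conserve atomic number: Z + 75 = 76 + 0, so Z = 1.
A = 2 and Z = 1 is H-2 — a deuteron.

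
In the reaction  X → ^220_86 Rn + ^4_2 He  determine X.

Conserve mass number: A = 220 + 4, so A = 224.
Conserve atomic number: Z = 86 + 2, so Z = 88.
Z = 88 is radium, so the species is ^224_88 Ra.

Ra-224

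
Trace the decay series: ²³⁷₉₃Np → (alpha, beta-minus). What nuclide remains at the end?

Start: (A, Z) = (237, 93).
After α: (233, 91).
After β⁻: (233, 92).
Z = 92 is uranium.

U-233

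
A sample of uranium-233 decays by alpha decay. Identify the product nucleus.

Th-229

Alpha decay: mass number changes by -4, atomic number by -2.
A: 233 − 4 = 229; Z: 92 − 2 = 90.
Z = 90 is thorium, so the daughter is thorium-229.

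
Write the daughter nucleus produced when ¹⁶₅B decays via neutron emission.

B-15

Neutron emission: mass number changes by -1, atomic number by +0.
A: 16 − 1 = 15; Z: 5 = 5.
Z = 5 is boron, so the daughter is ¹⁵₅B.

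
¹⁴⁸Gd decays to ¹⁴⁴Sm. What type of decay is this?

alpha decay

ΔA = 144 − 148 = -4; ΔZ = 62 − 64 = -2.
A drops by 4 and Z drops by 2 — the signature of alpha emission.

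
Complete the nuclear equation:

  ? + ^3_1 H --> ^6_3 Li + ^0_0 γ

Conserve mass number: A + 3 = 6 + 0, so A = 3.
Conserve atomic number: Z + 1 = 3 + 0, so Z = 2.
Z = 2 is helium, so the species is ^3_2 He.

He-3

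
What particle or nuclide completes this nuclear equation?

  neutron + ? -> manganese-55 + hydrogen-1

Fe-55

Conserve mass number: 1 + A = 55 + 1, so A = 55.
Conserve atomic number: 0 + Z = 25 + 1, so Z = 26.
Z = 26 is iron, so the species is iron-55.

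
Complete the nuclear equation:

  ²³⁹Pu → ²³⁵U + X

Conserve mass number: 239 = 235 + A, so A = 4.
Conserve atomic number: 94 = 92 + Z, so Z = 2.
A = 4 and Z = 2 is ⁴He — an alpha particle.

alpha particle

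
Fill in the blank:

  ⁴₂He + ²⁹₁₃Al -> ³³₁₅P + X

Conserve mass number: 4 + 29 = 33 + A, so A = 0.
Conserve atomic number: 2 + 13 = 15 + Z, so Z = 0.
A = 0 and Z = 0 is ⁰₀γ — a gamma ray.

gamma ray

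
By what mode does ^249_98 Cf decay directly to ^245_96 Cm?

ΔA = 245 − 249 = -4; ΔZ = 96 − 98 = -2.
A drops by 4 and Z drops by 2 — the signature of alpha emission.

alpha decay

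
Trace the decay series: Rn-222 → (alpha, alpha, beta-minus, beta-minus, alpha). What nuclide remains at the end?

Pb-210

Start: (A, Z) = (222, 86).
After α: (218, 84).
After α: (214, 82).
After β⁻: (214, 83).
After β⁻: (214, 84).
After α: (210, 82).
Z = 82 is lead.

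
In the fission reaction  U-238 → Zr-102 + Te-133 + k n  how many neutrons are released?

Conserve mass number: 238 = 102 + 133 + k, so k = 238 − 235 = 3.
Check atomic number: 92 = 40 + 52 + 0 = 92. ✓

3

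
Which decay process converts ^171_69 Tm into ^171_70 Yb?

ΔA = 171 − 171 = 0; ΔZ = 70 − 69 = +1.
A is unchanged and Z rises by 1 — a neutron has become a proton (β⁻ decay).

beta-minus decay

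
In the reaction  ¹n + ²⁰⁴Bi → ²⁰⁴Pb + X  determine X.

Conserve mass number: 1 + 204 = 204 + A, so A = 1.
Conserve atomic number: 0 + 83 = 82 + Z, so Z = 1.
A = 1 and Z = 1 is ¹H — a proton.

proton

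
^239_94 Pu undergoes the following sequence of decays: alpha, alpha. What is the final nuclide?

Start: (A, Z) = (239, 94).
After α: (235, 92).
After α: (231, 90).
Z = 90 is thorium.

Th-231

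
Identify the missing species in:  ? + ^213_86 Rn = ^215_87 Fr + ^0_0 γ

Conserve mass number: A + 213 = 215 + 0, so A = 2.
Conserve atomic number: Z + 86 = 87 + 0, so Z = 1.
A = 2 and Z = 1 is ^2_1 H — a deuteron.

deuteron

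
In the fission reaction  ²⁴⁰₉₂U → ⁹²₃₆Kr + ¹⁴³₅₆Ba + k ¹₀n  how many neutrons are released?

5

Conserve mass number: 240 = 92 + 143 + k, so k = 240 − 235 = 5.
Check atomic number: 92 = 36 + 56 + 0 = 92. ✓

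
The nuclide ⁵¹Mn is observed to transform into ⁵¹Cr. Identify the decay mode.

beta-plus decay or electron capture

ΔA = 51 − 51 = 0; ΔZ = 24 − 25 = -1.
A is unchanged and Z drops by 1 — a proton has become a neutron (β⁺ emission or electron capture).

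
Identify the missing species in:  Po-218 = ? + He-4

Pb-214

Conserve mass number: 218 = A + 4, so A = 214.
Conserve atomic number: 84 = Z + 2, so Z = 82.
Z = 82 is lead, so the species is Pb-214.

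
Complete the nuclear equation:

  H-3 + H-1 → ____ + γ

Conserve mass number: 3 + 1 = A + 0, so A = 4.
Conserve atomic number: 1 + 1 = Z + 0, so Z = 2.
A = 4 and Z = 2 is He-4 — an alpha particle.

He-4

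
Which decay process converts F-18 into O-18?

ΔA = 18 − 18 = 0; ΔZ = 8 − 9 = -1.
A is unchanged and Z drops by 1 — a proton has become a neutron (β⁺ emission or electron capture).

beta-plus decay or electron capture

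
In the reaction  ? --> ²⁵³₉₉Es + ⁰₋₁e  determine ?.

Cf-253

Conserve mass number: A = 253 + 0, so A = 253.
Conserve atomic number: Z = 99 − 1, so Z = 98.
Z = 98 is californium, so the species is ²⁵³₉₈Cf.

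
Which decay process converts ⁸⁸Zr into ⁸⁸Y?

beta-plus decay or electron capture

ΔA = 88 − 88 = 0; ΔZ = 39 − 40 = -1.
A is unchanged and Z drops by 1 — a proton has become a neutron (β⁺ emission or electron capture).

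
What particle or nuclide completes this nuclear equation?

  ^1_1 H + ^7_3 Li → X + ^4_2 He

He-4

Conserve mass number: 1 + 7 = A + 4, so A = 4.
Conserve atomic number: 1 + 3 = Z + 2, so Z = 2.
A = 4 and Z = 2 is ^4_2 He — an alpha particle.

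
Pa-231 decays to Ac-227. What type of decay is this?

ΔA = 227 − 231 = -4; ΔZ = 89 − 91 = -2.
A drops by 4 and Z drops by 2 — the signature of alpha emission.

alpha decay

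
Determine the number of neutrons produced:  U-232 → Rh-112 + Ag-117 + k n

3

Conserve mass number: 232 = 112 + 117 + k, so k = 232 − 229 = 3.
Check atomic number: 92 = 45 + 47 + 0 = 92. ✓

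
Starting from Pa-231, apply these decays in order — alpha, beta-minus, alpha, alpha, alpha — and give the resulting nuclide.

Po-215

Start: (A, Z) = (231, 91).
After α: (227, 89).
After β⁻: (227, 90).
After α: (223, 88).
After α: (219, 86).
After α: (215, 84).
Z = 84 is polonium.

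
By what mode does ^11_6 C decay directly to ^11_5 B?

ΔA = 11 − 11 = 0; ΔZ = 5 − 6 = -1.
A is unchanged and Z drops by 1 — a proton has become a neutron (β⁺ emission or electron capture).

beta-plus decay or electron capture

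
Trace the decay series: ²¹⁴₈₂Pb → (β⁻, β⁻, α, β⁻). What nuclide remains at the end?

Start: (A, Z) = (214, 82).
After β⁻: (214, 83).
After β⁻: (214, 84).
After α: (210, 82).
After β⁻: (210, 83).
Z = 83 is bismuth.

Bi-210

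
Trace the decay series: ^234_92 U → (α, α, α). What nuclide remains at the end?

Rn-222

Start: (A, Z) = (234, 92).
After α: (230, 90).
After α: (226, 88).
After α: (222, 86).
Z = 86 is radon.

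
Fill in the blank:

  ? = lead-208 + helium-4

Conserve mass number: A = 208 + 4, so A = 212.
Conserve atomic number: Z = 82 + 2, so Z = 84.
Z = 84 is polonium, so the species is polonium-212.

Po-212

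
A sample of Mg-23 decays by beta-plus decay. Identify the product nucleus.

Beta-plus decay: mass number changes by +0, atomic number by -1.
A: 23 = 23; Z: 12 − 1 = 11.
Z = 11 is sodium, so the daughter is Na-23.

Na-23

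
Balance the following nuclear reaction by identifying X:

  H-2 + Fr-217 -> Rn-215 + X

Conserve mass number: 2 + 217 = 215 + A, so A = 4.
Conserve atomic number: 1 + 87 = 86 + Z, so Z = 2.
A = 4 and Z = 2 is He-4 — an alpha particle.

alpha particle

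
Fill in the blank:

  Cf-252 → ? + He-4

Conserve mass number: 252 = A + 4, so A = 248.
Conserve atomic number: 98 = Z + 2, so Z = 96.
Z = 96 is curium, so the species is Cm-248.

Cm-248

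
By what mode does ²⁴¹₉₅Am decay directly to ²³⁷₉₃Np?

alpha decay

ΔA = 237 − 241 = -4; ΔZ = 93 − 95 = -2.
A drops by 4 and Z drops by 2 — the signature of alpha emission.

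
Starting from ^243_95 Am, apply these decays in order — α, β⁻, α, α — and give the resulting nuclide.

Start: (A, Z) = (243, 95).
After α: (239, 93).
After β⁻: (239, 94).
After α: (235, 92).
After α: (231, 90).
Z = 90 is thorium.

Th-231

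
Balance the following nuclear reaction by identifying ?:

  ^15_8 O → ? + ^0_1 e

N-15

Conserve mass number: 15 = A + 0, so A = 15.
Conserve atomic number: 8 = Z + 1, so Z = 7.
Z = 7 is nitrogen, so the species is ^15_7 N.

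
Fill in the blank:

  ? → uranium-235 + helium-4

Conserve mass number: A = 235 + 4, so A = 239.
Conserve atomic number: Z = 92 + 2, so Z = 94.
Z = 94 is plutonium, so the species is plutonium-239.

Pu-239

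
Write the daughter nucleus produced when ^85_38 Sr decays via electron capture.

Electron capture: mass number changes by +0, atomic number by -1.
A: 85 = 85; Z: 38 − 1 = 37.
Z = 37 is rubidium, so the daughter is ^85_37 Rb.

Rb-85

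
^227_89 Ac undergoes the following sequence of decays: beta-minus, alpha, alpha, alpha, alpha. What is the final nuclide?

Pb-211

Start: (A, Z) = (227, 89).
After β⁻: (227, 90).
After α: (223, 88).
After α: (219, 86).
After α: (215, 84).
After α: (211, 82).
Z = 82 is lead.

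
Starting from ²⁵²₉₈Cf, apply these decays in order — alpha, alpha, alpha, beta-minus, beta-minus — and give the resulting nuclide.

Pu-240

Start: (A, Z) = (252, 98).
After α: (248, 96).
After α: (244, 94).
After α: (240, 92).
After β⁻: (240, 93).
After β⁻: (240, 94).
Z = 94 is plutonium.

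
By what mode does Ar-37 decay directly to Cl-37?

ΔA = 37 − 37 = 0; ΔZ = 17 − 18 = -1.
A is unchanged and Z drops by 1 — a proton has become a neutron (β⁺ emission or electron capture).

beta-plus decay or electron capture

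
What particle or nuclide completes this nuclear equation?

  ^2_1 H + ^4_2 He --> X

Conserve mass number: 2 + 4 = A, so A = 6.
Conserve atomic number: 1 + 2 = Z, so Z = 3.
Z = 3 is lithium, so the species is ^6_3 Li.

Li-6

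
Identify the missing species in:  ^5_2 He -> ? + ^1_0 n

He-4

Conserve mass number: 5 = A + 1, so A = 4.
Conserve atomic number: 2 = Z + 0, so Z = 2.
A = 4 and Z = 2 is ^4_2 He — an alpha particle.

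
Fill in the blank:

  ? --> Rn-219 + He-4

Conserve mass number: A = 219 + 4, so A = 223.
Conserve atomic number: Z = 86 + 2, so Z = 88.
Z = 88 is radium, so the species is Ra-223.

Ra-223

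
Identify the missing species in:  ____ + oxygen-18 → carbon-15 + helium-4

neutron

Conserve mass number: A + 18 = 15 + 4, so A = 1.
Conserve atomic number: Z + 8 = 6 + 2, so Z = 0.
A = 1 and Z = 0 is neutron — a neutron.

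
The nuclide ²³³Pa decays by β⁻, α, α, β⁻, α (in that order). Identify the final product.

Fr-221

Start: (A, Z) = (233, 91).
After β⁻: (233, 92).
After α: (229, 90).
After α: (225, 88).
After β⁻: (225, 89).
After α: (221, 87).
Z = 87 is francium.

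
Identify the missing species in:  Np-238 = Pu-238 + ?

Conserve mass number: 238 = 238 + A, so A = 0.
Conserve atomic number: 93 = 94 + Z, so Z = -1.
A = 0 and Z = -1 is e⁻ — a beta-minus particle.

beta-minus particle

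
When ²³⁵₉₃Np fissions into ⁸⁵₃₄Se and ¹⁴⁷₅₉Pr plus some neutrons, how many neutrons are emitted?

3

Conserve mass number: 235 = 85 + 147 + k, so k = 235 − 232 = 3.
Check atomic number: 93 = 34 + 59 + 0 = 93. ✓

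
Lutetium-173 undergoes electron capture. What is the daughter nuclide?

Yb-173

Electron capture: mass number changes by +0, atomic number by -1.
A: 173 = 173; Z: 71 − 1 = 70.
Z = 70 is ytterbium, so the daughter is ytterbium-173.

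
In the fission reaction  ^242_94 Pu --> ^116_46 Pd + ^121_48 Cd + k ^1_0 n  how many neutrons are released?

Conserve mass number: 242 = 116 + 121 + k, so k = 242 − 237 = 5.
Check atomic number: 94 = 46 + 48 + 0 = 94. ✓

5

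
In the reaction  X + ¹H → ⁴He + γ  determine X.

Conserve mass number: A + 1 = 4 + 0, so A = 3.
Conserve atomic number: Z + 1 = 2 + 0, so Z = 1.
A = 3 and Z = 1 is ³H — a triton.

triton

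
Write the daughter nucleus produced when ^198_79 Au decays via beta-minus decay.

Hg-198

Beta-minus decay: mass number changes by +0, atomic number by +1.
A: 198 = 198; Z: 79 + 1 = 80.
Z = 80 is mercury, so the daughter is ^198_80 Hg.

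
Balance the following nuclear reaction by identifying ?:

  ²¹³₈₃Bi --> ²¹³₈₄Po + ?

beta-minus particle

Conserve mass number: 213 = 213 + A, so A = 0.
Conserve atomic number: 83 = 84 + Z, so Z = -1.
A = 0 and Z = -1 is ⁰₋₁e — a beta-minus particle.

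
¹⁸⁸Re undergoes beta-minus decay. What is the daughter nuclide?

Beta-minus decay: mass number changes by +0, atomic number by +1.
A: 188 = 188; Z: 75 + 1 = 76.
Z = 76 is osmium, so the daughter is ¹⁸⁸Os.

Os-188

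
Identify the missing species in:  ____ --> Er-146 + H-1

Tm-147

Conserve mass number: A = 146 + 1, so A = 147.
Conserve atomic number: Z = 68 + 1, so Z = 69.
Z = 69 is thulium, so the species is Tm-147.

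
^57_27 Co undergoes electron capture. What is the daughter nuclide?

Fe-57

Electron capture: mass number changes by +0, atomic number by -1.
A: 57 = 57; Z: 27 − 1 = 26.
Z = 26 is iron, so the daughter is ^57_26 Fe.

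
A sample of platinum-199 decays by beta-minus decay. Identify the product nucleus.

Au-199

Beta-minus decay: mass number changes by +0, atomic number by +1.
A: 199 = 199; Z: 78 + 1 = 79.
Z = 79 is gold, so the daughter is gold-199.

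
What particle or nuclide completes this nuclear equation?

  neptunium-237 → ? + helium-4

Conserve mass number: 237 = A + 4, so A = 233.
Conserve atomic number: 93 = Z + 2, so Z = 91.
Z = 91 is protactinium, so the species is protactinium-233.

Pa-233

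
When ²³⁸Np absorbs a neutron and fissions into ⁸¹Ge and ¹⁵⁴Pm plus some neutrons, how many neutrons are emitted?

4

Conserve mass number: 239 = 81 + 154 + k, so k = 239 − 235 = 4.
Check atomic number: 93 = 32 + 61 + 0 = 93. ✓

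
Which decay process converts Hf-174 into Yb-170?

ΔA = 170 − 174 = -4; ΔZ = 70 − 72 = -2.
A drops by 4 and Z drops by 2 — the signature of alpha emission.

alpha decay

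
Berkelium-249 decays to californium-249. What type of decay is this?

beta-minus decay

ΔA = 249 − 249 = 0; ΔZ = 98 − 97 = +1.
A is unchanged and Z rises by 1 — a neutron has become a proton (β⁻ decay).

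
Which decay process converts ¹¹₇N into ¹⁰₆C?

ΔA = 10 − 11 = -1; ΔZ = 6 − 7 = -1.
A drops by 1 and Z drops by 1 — a proton was emitted.

proton emission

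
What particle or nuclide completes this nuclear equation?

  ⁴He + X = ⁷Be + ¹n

alpha particle

Conserve mass number: 4 + A = 7 + 1, so A = 4.
Conserve atomic number: 2 + Z = 4 + 0, so Z = 2.
A = 4 and Z = 2 is ⁴He — an alpha particle.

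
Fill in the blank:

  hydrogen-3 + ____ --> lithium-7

Conserve mass number: 3 + A = 7, so A = 4.
Conserve atomic number: 1 + Z = 3, so Z = 2.
A = 4 and Z = 2 is helium-4 — an alpha particle.

alpha particle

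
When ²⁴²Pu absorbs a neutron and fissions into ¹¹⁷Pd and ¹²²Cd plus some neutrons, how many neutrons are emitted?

4

Conserve mass number: 243 = 117 + 122 + k, so k = 243 − 239 = 4.
Check atomic number: 94 = 46 + 48 + 0 = 94. ✓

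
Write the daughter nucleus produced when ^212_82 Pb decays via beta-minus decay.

Beta-minus decay: mass number changes by +0, atomic number by +1.
A: 212 = 212; Z: 82 + 1 = 83.
Z = 83 is bismuth, so the daughter is ^212_83 Bi.

Bi-212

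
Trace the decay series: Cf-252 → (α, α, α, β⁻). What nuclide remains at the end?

Start: (A, Z) = (252, 98).
After α: (248, 96).
After α: (244, 94).
After α: (240, 92).
After β⁻: (240, 93).
Z = 93 is neptunium.

Np-240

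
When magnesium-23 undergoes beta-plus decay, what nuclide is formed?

Beta-plus decay: mass number changes by +0, atomic number by -1.
A: 23 = 23; Z: 12 − 1 = 11.
Z = 11 is sodium, so the daughter is sodium-23.

Na-23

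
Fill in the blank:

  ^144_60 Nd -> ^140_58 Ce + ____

alpha particle

Conserve mass number: 144 = 140 + A, so A = 4.
Conserve atomic number: 60 = 58 + Z, so Z = 2.
A = 4 and Z = 2 is ^4_2 He — an alpha particle.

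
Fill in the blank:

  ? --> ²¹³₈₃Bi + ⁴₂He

Conserve mass number: A = 213 + 4, so A = 217.
Conserve atomic number: Z = 83 + 2, so Z = 85.
Z = 85 is astatine, so the species is ²¹⁷₈₅At.

At-217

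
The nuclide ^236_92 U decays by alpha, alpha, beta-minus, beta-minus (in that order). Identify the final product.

Th-228

Start: (A, Z) = (236, 92).
After α: (232, 90).
After α: (228, 88).
After β⁻: (228, 89).
After β⁻: (228, 90).
Z = 90 is thorium.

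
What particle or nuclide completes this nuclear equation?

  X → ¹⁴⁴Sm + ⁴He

Gd-148

Conserve mass number: A = 144 + 4, so A = 148.
Conserve atomic number: Z = 62 + 2, so Z = 64.
Z = 64 is gadolinium, so the species is ¹⁴⁸Gd.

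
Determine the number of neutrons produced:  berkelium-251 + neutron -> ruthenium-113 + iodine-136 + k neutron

Conserve mass number: 252 = 113 + 136 + k, so k = 252 − 249 = 3.
Check atomic number: 97 = 44 + 53 + 0 = 97. ✓

3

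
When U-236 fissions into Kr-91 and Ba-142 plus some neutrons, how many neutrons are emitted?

Conserve mass number: 236 = 91 + 142 + k, so k = 236 − 233 = 3.
Check atomic number: 92 = 36 + 56 + 0 = 92. ✓

3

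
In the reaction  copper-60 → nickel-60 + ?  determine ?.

positron

Conserve mass number: 60 = 60 + A, so A = 0.
Conserve atomic number: 29 = 28 + Z, so Z = 1.
A = 0 and Z = 1 is e⁺ — a positron.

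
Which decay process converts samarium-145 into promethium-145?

ΔA = 145 − 145 = 0; ΔZ = 61 − 62 = -1.
A is unchanged and Z drops by 1 — a proton has become a neutron (β⁺ emission or electron capture).

beta-plus decay or electron capture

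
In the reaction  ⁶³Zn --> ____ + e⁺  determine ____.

Cu-63

Conserve mass number: 63 = A + 0, so A = 63.
Conserve atomic number: 30 = Z + 1, so Z = 29.
Z = 29 is copper, so the species is ⁶³Cu.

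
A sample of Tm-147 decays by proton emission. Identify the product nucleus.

Proton emission: mass number changes by -1, atomic number by -1.
A: 147 − 1 = 146; Z: 69 − 1 = 68.
Z = 68 is erbium, so the daughter is Er-146.

Er-146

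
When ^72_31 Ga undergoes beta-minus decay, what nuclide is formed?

Ge-72

Beta-minus decay: mass number changes by +0, atomic number by +1.
A: 72 = 72; Z: 31 + 1 = 32.
Z = 32 is germanium, so the daughter is ^72_32 Ge.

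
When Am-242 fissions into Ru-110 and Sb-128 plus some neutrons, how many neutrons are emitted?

Conserve mass number: 242 = 110 + 128 + k, so k = 242 − 238 = 4.
Check atomic number: 95 = 44 + 51 + 0 = 95. ✓

4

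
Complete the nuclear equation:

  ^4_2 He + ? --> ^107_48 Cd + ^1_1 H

Ag-104

Conserve mass number: 4 + A = 107 + 1, so A = 104.
Conserve atomic number: 2 + Z = 48 + 1, so Z = 47.
Z = 47 is silver, so the species is ^104_47 Ag.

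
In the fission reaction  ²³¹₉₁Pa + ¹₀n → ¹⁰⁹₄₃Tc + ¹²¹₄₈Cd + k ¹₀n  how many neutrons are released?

2

Conserve mass number: 232 = 109 + 121 + k, so k = 232 − 230 = 2.
Check atomic number: 91 = 43 + 48 + 0 = 91. ✓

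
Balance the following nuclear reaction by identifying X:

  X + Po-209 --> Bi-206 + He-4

proton

Conserve mass number: A + 209 = 206 + 4, so A = 1.
Conserve atomic number: Z + 84 = 83 + 2, so Z = 1.
A = 1 and Z = 1 is H-1 — a proton.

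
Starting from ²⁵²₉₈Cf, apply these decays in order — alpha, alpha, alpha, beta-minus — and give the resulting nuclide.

Start: (A, Z) = (252, 98).
After α: (248, 96).
After α: (244, 94).
After α: (240, 92).
After β⁻: (240, 93).
Z = 93 is neptunium.

Np-240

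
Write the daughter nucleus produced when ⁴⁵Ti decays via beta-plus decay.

Sc-45

Beta-plus decay: mass number changes by +0, atomic number by -1.
A: 45 = 45; Z: 22 − 1 = 21.
Z = 21 is scandium, so the daughter is ⁴⁵Sc.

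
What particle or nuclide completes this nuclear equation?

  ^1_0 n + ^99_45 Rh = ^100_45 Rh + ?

gamma ray

Conserve mass number: 1 + 99 = 100 + A, so A = 0.
Conserve atomic number: 0 + 45 = 45 + Z, so Z = 0.
A = 0 and Z = 0 is ^0_0 γ — a gamma ray.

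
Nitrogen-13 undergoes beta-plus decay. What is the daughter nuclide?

C-13

Beta-plus decay: mass number changes by +0, atomic number by -1.
A: 13 = 13; Z: 7 − 1 = 6.
Z = 6 is carbon, so the daughter is carbon-13.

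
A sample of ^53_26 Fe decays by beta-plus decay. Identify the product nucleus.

Mn-53

Beta-plus decay: mass number changes by +0, atomic number by -1.
A: 53 = 53; Z: 26 − 1 = 25.
Z = 25 is manganese, so the daughter is ^53_25 Mn.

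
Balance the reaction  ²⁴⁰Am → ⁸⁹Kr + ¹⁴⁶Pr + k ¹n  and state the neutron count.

Conserve mass number: 240 = 89 + 146 + k, so k = 240 − 235 = 5.
Check atomic number: 95 = 36 + 59 + 0 = 95. ✓

5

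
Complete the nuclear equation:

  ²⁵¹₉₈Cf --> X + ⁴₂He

Cm-247

Conserve mass number: 251 = A + 4, so A = 247.
Conserve atomic number: 98 = Z + 2, so Z = 96.
Z = 96 is curium, so the species is ²⁴⁷₉₆Cm.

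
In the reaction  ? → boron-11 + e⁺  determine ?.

Conserve mass number: A = 11 + 0, so A = 11.
Conserve atomic number: Z = 5 + 1, so Z = 6.
Z = 6 is carbon, so the species is carbon-11.

C-11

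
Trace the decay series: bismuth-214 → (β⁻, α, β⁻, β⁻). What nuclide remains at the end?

Po-210

Start: (A, Z) = (214, 83).
After β⁻: (214, 84).
After α: (210, 82).
After β⁻: (210, 83).
After β⁻: (210, 84).
Z = 84 is polonium.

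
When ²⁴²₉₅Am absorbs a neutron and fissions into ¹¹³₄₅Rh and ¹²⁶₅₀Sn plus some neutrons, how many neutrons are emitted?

Conserve mass number: 243 = 113 + 126 + k, so k = 243 − 239 = 4.
Check atomic number: 95 = 45 + 50 + 0 = 95. ✓

4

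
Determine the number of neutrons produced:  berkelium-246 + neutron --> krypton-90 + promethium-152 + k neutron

5

Conserve mass number: 247 = 90 + 152 + k, so k = 247 − 242 = 5.
Check atomic number: 97 = 36 + 61 + 0 = 97. ✓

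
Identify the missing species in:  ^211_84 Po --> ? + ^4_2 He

Conserve mass number: 211 = A + 4, so A = 207.
Conserve atomic number: 84 = Z + 2, so Z = 82.
Z = 82 is lead, so the species is ^207_82 Pb.

Pb-207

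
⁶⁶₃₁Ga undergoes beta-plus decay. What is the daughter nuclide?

Beta-plus decay: mass number changes by +0, atomic number by -1.
A: 66 = 66; Z: 31 − 1 = 30.
Z = 30 is zinc, so the daughter is ⁶⁶₃₀Zn.

Zn-66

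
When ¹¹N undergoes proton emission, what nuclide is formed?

C-10

Proton emission: mass number changes by -1, atomic number by -1.
A: 11 − 1 = 10; Z: 7 − 1 = 6.
Z = 6 is carbon, so the daughter is ¹⁰C.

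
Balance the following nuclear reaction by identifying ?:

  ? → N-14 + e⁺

O-14

Conserve mass number: A = 14 + 0, so A = 14.
Conserve atomic number: Z = 7 + 1, so Z = 8.
Z = 8 is oxygen, so the species is O-14.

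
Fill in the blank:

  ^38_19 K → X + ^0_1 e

Conserve mass number: 38 = A + 0, so A = 38.
Conserve atomic number: 19 = Z + 1, so Z = 18.
Z = 18 is argon, so the species is ^38_18 Ar.

Ar-38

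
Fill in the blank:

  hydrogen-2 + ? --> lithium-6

alpha particle

Conserve mass number: 2 + A = 6, so A = 4.
Conserve atomic number: 1 + Z = 3, so Z = 2.
A = 4 and Z = 2 is helium-4 — an alpha particle.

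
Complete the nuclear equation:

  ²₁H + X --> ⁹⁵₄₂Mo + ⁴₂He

Tc-97

Conserve mass number: 2 + A = 95 + 4, so A = 97.
Conserve atomic number: 1 + Z = 42 + 2, so Z = 43.
Z = 43 is technetium, so the species is ⁹⁷₄₃Tc.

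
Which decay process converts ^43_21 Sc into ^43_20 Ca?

beta-plus decay or electron capture

ΔA = 43 − 43 = 0; ΔZ = 20 − 21 = -1.
A is unchanged and Z drops by 1 — a proton has become a neutron (β⁺ emission or electron capture).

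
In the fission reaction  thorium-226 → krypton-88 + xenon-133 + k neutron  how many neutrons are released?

5

Conserve mass number: 226 = 88 + 133 + k, so k = 226 − 221 = 5.
Check atomic number: 90 = 36 + 54 + 0 = 90. ✓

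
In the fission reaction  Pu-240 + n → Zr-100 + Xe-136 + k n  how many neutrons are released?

5

Conserve mass number: 241 = 100 + 136 + k, so k = 241 − 236 = 5.
Check atomic number: 94 = 40 + 54 + 0 = 94. ✓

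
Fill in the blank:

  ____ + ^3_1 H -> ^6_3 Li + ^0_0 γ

He-3

Conserve mass number: A + 3 = 6 + 0, so A = 3.
Conserve atomic number: Z + 1 = 3 + 0, so Z = 2.
Z = 2 is helium, so the species is ^3_2 He.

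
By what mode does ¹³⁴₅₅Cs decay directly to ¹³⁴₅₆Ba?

beta-minus decay

ΔA = 134 − 134 = 0; ΔZ = 56 − 55 = +1.
A is unchanged and Z rises by 1 — a neutron has become a proton (β⁻ decay).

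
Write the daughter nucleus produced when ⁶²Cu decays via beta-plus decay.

Ni-62

Beta-plus decay: mass number changes by +0, atomic number by -1.
A: 62 = 62; Z: 29 − 1 = 28.
Z = 28 is nickel, so the daughter is ⁶²Ni.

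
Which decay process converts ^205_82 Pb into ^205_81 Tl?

ΔA = 205 − 205 = 0; ΔZ = 81 − 82 = -1.
A is unchanged and Z drops by 1 — a proton has become a neutron (β⁺ emission or electron capture).

beta-plus decay or electron capture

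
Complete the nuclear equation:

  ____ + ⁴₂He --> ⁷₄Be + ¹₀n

Conserve mass number: A + 4 = 7 + 1, so A = 4.
Conserve atomic number: Z + 2 = 4 + 0, so Z = 2.
A = 4 and Z = 2 is ⁴₂He — an alpha particle.

alpha particle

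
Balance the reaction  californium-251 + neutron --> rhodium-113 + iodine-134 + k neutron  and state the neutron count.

5

Conserve mass number: 252 = 113 + 134 + k, so k = 252 − 247 = 5.
Check atomic number: 98 = 45 + 53 + 0 = 98. ✓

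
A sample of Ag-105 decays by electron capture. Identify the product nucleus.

Pd-105

Electron capture: mass number changes by +0, atomic number by -1.
A: 105 = 105; Z: 47 − 1 = 46.
Z = 46 is palladium, so the daughter is Pd-105.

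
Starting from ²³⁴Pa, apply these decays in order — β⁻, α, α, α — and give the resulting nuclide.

Rn-222

Start: (A, Z) = (234, 91).
After β⁻: (234, 92).
After α: (230, 90).
After α: (226, 88).
After α: (222, 86).
Z = 86 is radon.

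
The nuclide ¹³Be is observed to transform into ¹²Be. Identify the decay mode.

neutron emission

ΔA = 12 − 13 = -1; ΔZ = 4 − 4 = +0.
A drops by 1 with Z unchanged — a neutron was emitted.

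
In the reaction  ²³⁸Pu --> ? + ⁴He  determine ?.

Conserve mass number: 238 = A + 4, so A = 234.
Conserve atomic number: 94 = Z + 2, so Z = 92.
Z = 92 is uranium, so the species is ²³⁴U.

U-234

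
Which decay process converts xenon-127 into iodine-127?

ΔA = 127 − 127 = 0; ΔZ = 53 − 54 = -1.
A is unchanged and Z drops by 1 — a proton has become a neutron (β⁺ emission or electron capture).

beta-plus decay or electron capture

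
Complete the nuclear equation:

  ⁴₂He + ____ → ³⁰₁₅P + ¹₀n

Al-27

Conserve mass number: 4 + A = 30 + 1, so A = 27.
Conserve atomic number: 2 + Z = 15 + 0, so Z = 13.
Z = 13 is aluminium, so the species is ²⁷₁₃Al.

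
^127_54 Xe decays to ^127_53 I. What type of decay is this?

ΔA = 127 − 127 = 0; ΔZ = 53 − 54 = -1.
A is unchanged and Z drops by 1 — a proton has become a neutron (β⁺ emission or electron capture).

beta-plus decay or electron capture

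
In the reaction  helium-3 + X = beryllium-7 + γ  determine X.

Conserve mass number: 3 + A = 7 + 0, so A = 4.
Conserve atomic number: 2 + Z = 4 + 0, so Z = 2.
A = 4 and Z = 2 is helium-4 — an alpha particle.

alpha particle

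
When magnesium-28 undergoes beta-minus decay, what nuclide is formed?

Beta-minus decay: mass number changes by +0, atomic number by +1.
A: 28 = 28; Z: 12 + 1 = 13.
Z = 13 is aluminium, so the daughter is aluminium-28.

Al-28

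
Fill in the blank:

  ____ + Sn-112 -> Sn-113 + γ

neutron

Conserve mass number: A + 112 = 113 + 0, so A = 1.
Conserve atomic number: Z + 50 = 50 + 0, so Z = 0.
A = 1 and Z = 0 is n — a neutron.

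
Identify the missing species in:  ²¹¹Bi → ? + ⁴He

Tl-207

Conserve mass number: 211 = A + 4, so A = 207.
Conserve atomic number: 83 = Z + 2, so Z = 81.
Z = 81 is thallium, so the species is ²⁰⁷Tl.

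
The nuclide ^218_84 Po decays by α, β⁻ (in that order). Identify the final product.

Start: (A, Z) = (218, 84).
After α: (214, 82).
After β⁻: (214, 83).
Z = 83 is bismuth.

Bi-214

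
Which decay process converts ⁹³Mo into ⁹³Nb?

ΔA = 93 − 93 = 0; ΔZ = 41 − 42 = -1.
A is unchanged and Z drops by 1 — a proton has become a neutron (β⁺ emission or electron capture).

beta-plus decay or electron capture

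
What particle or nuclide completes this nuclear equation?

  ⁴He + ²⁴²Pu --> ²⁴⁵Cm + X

neutron

Conserve mass number: 4 + 242 = 245 + A, so A = 1.
Conserve atomic number: 2 + 94 = 96 + Z, so Z = 0.
A = 1 and Z = 0 is ¹n — a neutron.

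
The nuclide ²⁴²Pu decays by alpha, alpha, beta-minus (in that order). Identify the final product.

Start: (A, Z) = (242, 94).
After α: (238, 92).
After α: (234, 90).
After β⁻: (234, 91).
Z = 91 is protactinium.

Pa-234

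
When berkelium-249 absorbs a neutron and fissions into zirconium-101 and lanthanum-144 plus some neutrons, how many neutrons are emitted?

5

Conserve mass number: 250 = 101 + 144 + k, so k = 250 − 245 = 5.
Check atomic number: 97 = 40 + 57 + 0 = 97. ✓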